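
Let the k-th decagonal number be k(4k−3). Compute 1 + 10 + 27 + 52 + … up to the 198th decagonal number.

10369293

Σ i(4i−3) = 4Σi² − 3Σi over i = 1..198.
Σi = 19701 and Σi² = 2607099.
4·2607099 − 3·19701 = 10369293.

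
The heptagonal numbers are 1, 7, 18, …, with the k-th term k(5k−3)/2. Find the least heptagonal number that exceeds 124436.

Solve n(5n−3)/2 > 124436 for integer n.
The largest n with value ≤ 124436 is 223 (since 123988 ≤ 124436 < 125104), so the first above is n = 224, value 125104.

125104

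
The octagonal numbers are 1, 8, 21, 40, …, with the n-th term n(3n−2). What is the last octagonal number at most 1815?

1680

Solve n(3n−2) ≤ 1815 for integer n.
n = 24 gives 1680 ≤ 1815, while n = 25 gives 1825 > 1815; so the answer is 1680.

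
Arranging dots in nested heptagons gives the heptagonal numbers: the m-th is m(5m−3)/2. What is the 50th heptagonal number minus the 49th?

Consecutive heptagonal numbers differ by 5n − 4: here 5·50 − 4 = 246.

246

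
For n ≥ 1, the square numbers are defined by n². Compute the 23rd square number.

The 23rd square number is n² with n = 23.
23² = 529.

529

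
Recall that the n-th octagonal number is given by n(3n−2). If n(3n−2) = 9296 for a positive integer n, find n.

Set n(3n−2) = 9296, giving 3n² − 2n − 9296 = 0.
The discriminant is 4 + 12·9296 = 111556, and √111556 = 334.
So n = (2 + 334) / 6 = 336/6 = 56.
Check: 56·(3·56 − 2) = 9296. ✓

56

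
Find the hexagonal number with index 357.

254541

The 357th hexagonal number is n(2n−1) with n = 357.
357·(2·357 − 1) = 357·713 = 254541.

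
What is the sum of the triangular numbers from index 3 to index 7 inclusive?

Σ i(i+1)/2 = (Σi² + Σi) / 2 over i = 3..7.
Σi = 28 − 3 = 25 and Σi² = 140 − 5 = 135.
(1·135 + 1·25) / 2 = 160/2 = 80.

80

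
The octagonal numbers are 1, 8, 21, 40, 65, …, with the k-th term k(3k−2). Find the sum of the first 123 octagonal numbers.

Σ i(3i−2) = 3Σi² − 2Σi over i = 1..123.
Σi = 7626 and Σi² = 627874.
3·627874 − 2·7626 = 1868370.

1868370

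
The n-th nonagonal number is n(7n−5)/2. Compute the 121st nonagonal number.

50941

The 121st nonagonal number is n(7n−5)/2 with n = 121.
121·(7·121 − 5)/2 = 121·842/2 = 121·421 = 50941.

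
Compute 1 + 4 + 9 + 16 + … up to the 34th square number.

Σ_{i=1}^{34} i² = 34·35·69/6 = 13685.

13685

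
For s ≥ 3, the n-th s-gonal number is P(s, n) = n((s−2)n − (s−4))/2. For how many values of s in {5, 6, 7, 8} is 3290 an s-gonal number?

1

s = 5: P(5, 47) = 3290. ✓
s = 6: P(6, 40) = 3160 and P(6, 41) = 3321; 3290 is not s-gonal.
s = 7: P(7, 36) = 3186 and P(7, 37) = 3367; 3290 is not s-gonal.
s = 8: P(8, 33) = 3201 and P(8, 34) = 3400; 3290 is not s-gonal.
Hits: s ∈ {5} → 1.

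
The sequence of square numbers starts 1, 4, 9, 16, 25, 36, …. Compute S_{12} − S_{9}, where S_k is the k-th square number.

63

12² = 144 and 9² = 81.
Difference: 144 − 81 = 63.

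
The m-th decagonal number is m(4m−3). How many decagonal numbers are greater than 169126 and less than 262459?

The n-th decagonal number is n(4n−3).
Smallest index with value > 169126: n = 207 (giving 170775).
Largest index with value < 262459: n = 256 (giving 261376).
Indices 207 through 256: 50 terms.

50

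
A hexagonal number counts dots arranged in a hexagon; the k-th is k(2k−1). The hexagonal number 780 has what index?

Set n(2n−1) = 780, giving 2n² − n − 780 = 0.
The discriminant is 1 + 8·780 = 6241, and √6241 = 79.
So n = (1 + 79) / 4 = 80/4 = 20.

20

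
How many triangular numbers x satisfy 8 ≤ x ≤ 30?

The n-th triangular number is n(n+1)/2.
Smallest index with value ≥ 8: n = 4 (giving 10).
Largest index with value ≤ 30: n = 7 (giving 28).
Indices 4 through 7: 4 terms.

4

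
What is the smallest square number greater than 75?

81

Solve n² > 75 for integer n.
The largest n with value ≤ 75 is 8 (since 64 ≤ 75 < 81), so the first above is n = 9, value 81.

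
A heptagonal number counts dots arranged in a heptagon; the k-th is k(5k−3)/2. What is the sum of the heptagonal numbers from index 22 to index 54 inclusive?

Σ i(5i−3)/2 = (5Σi² − 3Σi) / 2 over i = 22..54.
Σi = 1485 − 231 = 1254 and Σi² = 53955 − 3311 = 50644.
(5·50644 − 3·1254) / 2 = 249458/2 = 124729.

124729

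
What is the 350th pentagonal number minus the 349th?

1048

Consecutive pentagonal numbers differ by 3n − 2: here 3·350 − 2 = 1048.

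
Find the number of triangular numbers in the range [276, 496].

9

The n-th triangular number is n(n+1)/2.
Smallest index with value ≥ 276: n = 23 (giving 276).
Largest index with value ≤ 496: n = 31 (giving 496).
Indices 23 through 31: 9 terms.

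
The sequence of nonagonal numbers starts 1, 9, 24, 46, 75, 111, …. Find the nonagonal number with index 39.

5226

The 39th nonagonal number is n(7n−5)/2 with n = 39.
39·(7·39 − 5)/2 = 39·268/2 = 39·134 = 5226.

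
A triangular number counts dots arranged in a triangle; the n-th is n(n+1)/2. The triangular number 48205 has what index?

310

Set n(n+1)/2 = 48205, giving n² + n − 96410 = 0.
The discriminant is 1 + 8·48205 = 385641, and √385641 = 621.
So n = (-1 + 621) / 2 = 620/2 = 310.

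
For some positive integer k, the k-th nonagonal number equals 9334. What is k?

52

Set n(7n−5)/2 = 9334, giving 7n² − 5n − 18668 = 0.
So n = (5 + 723) / 14 = 728/14 = 52.
Check: 52·(7·52 − 5)/2 = 9334. ✓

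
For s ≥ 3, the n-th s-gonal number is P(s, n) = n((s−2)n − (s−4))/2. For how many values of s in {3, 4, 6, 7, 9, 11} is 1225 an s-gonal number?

3

s = 3: P(3, 49) = 1225. ✓
s = 4: P(4, 35) = 1225. ✓
s = 6: P(6, 25) = 1225. ✓
s = 7: P(7, 22) = 1177 and P(7, 23) = 1288; 1225 is not s-gonal.
s = 9: P(9, 19) = 1216 and P(9, 20) = 1350; 1225 is not s-gonal.
s = 11: P(11, 16) = 1096 and P(11, 17) = 1241; 1225 is not s-gonal.
Hits: s ∈ {3, 4, 6} → 3.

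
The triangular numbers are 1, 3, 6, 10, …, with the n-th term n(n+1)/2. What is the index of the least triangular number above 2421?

Solve n(n+1)/2 > 2421 for integer n.
The largest n with value ≤ 2421 is 69 (since 2415 ≤ 2421 < 2485), so the first above is n = 70, value 2485.

70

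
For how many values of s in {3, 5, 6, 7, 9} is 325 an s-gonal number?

3

s = 3: P(3, 25) = 325. ✓
s = 5: P(5, 14) = 287 and P(5, 15) = 330; 325 is not s-gonal.
s = 6: P(6, 13) = 325. ✓
s = 7: P(7, 11) = 286 and P(7, 12) = 342; 325 is not s-gonal.
s = 9: P(9, 10) = 325. ✓
Hits: s ∈ {3, 6, 9} → 3.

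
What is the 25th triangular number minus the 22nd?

72

25·26/2 = 325 and 22·23/2 = 253.
Difference: 325 − 253 = 72.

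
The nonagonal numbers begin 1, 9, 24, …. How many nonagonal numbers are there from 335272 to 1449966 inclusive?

335

The n-th nonagonal number is n(7n−5)/2.
Smallest index with value ≥ 335272: n = 310 (giving 335575).
Largest index with value ≤ 1449966: n = 644 (giving 1449966).
Indices 310 through 644: 335 terms.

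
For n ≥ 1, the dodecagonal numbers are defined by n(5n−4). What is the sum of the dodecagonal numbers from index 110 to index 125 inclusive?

Σ i(5i−4) = 5Σi² − 4Σi over i = 110..125.
Σi = 7875 − 5995 = 1880 and Σi² = 658875 − 437635 = 221240.
5·221240 − 4·1880 = 1098680.

1098680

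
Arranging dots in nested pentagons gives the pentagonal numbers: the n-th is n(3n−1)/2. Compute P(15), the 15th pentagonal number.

The 15th pentagonal number is n(3n−1)/2 with n = 15.
15·(3·15 − 1)/2 = 15·44/2 = 15·22 = 330.

330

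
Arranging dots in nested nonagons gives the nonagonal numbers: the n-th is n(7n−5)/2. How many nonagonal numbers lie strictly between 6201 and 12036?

16

The n-th nonagonal number is n(7n−5)/2.
Smallest index with value > 6201: n = 43 (giving 6364).
Largest index with value < 12036: n = 58 (giving 11629).
Indices 43 through 58: 16 terms.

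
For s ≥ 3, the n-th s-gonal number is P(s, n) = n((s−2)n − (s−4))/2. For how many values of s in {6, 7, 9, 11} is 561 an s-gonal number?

1

s = 6: P(6, 17) = 561. ✓
s = 7: P(7, 15) = 540 and P(7, 16) = 616; 561 is not s-gonal.
s = 9: P(9, 13) = 559 and P(9, 14) = 651; 561 is not s-gonal.
s = 11: P(11, 11) = 506 and P(11, 12) = 606; 561 is not s-gonal.
Hits: s ∈ {6} → 1.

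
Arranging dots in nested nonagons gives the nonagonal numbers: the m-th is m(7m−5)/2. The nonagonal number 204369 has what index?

Set n(7n−5)/2 = 204369, giving 7n² − 5n − 408738 = 0.
The discriminant is 25 + 56·204369 = 11444689, and √11444689 = 3383.
So n = (5 + 3383) / 14 = 3388/14 = 242.

242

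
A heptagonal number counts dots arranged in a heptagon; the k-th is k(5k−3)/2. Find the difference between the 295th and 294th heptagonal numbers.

1471

Consecutive heptagonal numbers differ by 5n − 4: here 5·295 − 4 = 1471.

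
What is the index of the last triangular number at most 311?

Solve n(n+1)/2 ≤ 311 for integer n.
n = 24 gives 300 ≤ 311, while n = 25 gives 325 > 311; so the answer is index 24.

24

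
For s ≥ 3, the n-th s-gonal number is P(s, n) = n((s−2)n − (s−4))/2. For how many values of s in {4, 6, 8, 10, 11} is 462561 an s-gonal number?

s = 4: P(4, 680) = 462400 and P(4, 681) = 463761; 462561 is not s-gonal.
s = 6: P(6, 481) = 462241 and P(6, 482) = 464166; 462561 is not s-gonal.
s = 8: P(8, 393) = 462561. ✓
s = 10: P(10, 340) = 461380 and P(10, 341) = 464101; 462561 is not s-gonal.
s = 11: P(11, 321) = 462561. ✓
Hits: s ∈ {8, 11} → 2.

2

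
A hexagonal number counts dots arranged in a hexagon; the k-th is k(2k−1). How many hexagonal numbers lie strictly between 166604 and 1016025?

The n-th hexagonal number is n(2n−1).
Smallest index with value > 166604: n = 289 (giving 166753).
Largest index with value < 1016025: n = 712 (giving 1013176).
Indices 289 through 712: 424 terms.

424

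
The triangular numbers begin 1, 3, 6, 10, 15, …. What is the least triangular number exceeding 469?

496

Solve n(n+1)/2 > 469 for integer n.
The largest n with value ≤ 469 is 30 (since 465 ≤ 469 < 496), so the first above is n = 31, value 496.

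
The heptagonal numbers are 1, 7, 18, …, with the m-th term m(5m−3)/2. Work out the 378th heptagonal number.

356643

The 378th heptagonal number is n(5n−3)/2 with n = 378.
378·(5·378 − 3)/2 = 378·1887/2 = 356643.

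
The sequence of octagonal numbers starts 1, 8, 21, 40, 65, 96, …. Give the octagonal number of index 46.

46·(3·46 − 2) = 46·136 = 6256.

6256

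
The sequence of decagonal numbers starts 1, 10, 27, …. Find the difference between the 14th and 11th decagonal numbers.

291

14·(4·14 − 3) = 742 and 11·(4·11 − 3) = 451.
Difference: 742 − 451 = 291.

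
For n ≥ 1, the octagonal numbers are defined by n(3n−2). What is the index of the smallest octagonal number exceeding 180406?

Solve n(3n−2) > 180406 for integer n.
The largest n with value ≤ 180406 is 245 (since 179585 ≤ 180406 < 181056), so the first above is n = 246, value 181056.

246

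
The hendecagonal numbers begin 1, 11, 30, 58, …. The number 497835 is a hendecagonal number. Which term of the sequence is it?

Set n(9n−7)/2 = 497835, giving 9n² − 7n − 995670 = 0.
The discriminant is 49 + 72·497835 = 35844169, and √35844169 = 5987.
So n = (7 + 5987) / 18 = 5994/18 = 333.

333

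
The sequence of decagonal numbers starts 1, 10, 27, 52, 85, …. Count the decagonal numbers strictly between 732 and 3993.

The n-th decagonal number is n(4n−3).
Smallest index with value > 732: n = 14 (giving 742).
Largest index with value < 3993: n = 31 (giving 3751).
Indices 14 through 31: 18 terms.

18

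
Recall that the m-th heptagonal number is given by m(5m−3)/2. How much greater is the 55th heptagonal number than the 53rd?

537

55·(5·55 − 3)/2 = 7480 and 53·(5·53 − 3)/2 = 6943.
Difference: 7480 − 6943 = 537.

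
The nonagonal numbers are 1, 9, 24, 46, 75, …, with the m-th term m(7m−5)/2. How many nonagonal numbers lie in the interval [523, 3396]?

The n-th nonagonal number is n(7n−5)/2.
Smallest index with value ≥ 523: n = 13 (giving 559).
Largest index with value ≤ 3396: n = 31 (giving 3286).
Indices 13 through 31: 19 terms.

19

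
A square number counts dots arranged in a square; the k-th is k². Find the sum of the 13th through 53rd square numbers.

50389

Σ_{i=13}^{53} i² = 51039 − 650 = 50389.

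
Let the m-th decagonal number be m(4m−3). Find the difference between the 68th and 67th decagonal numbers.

537

Consecutive decagonal numbers differ by 8n − 7: here 8·68 − 7 = 537.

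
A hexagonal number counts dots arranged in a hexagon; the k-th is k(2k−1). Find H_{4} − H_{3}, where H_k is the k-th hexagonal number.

13

Consecutive hexagonal numbers differ by 4n − 3: here 4·4 − 3 = 13.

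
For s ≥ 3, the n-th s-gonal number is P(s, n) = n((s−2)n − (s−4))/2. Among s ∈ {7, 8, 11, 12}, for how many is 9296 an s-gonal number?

s = 7: P(7, 61) = 9211 and P(7, 62) = 9517; 9296 is not s-gonal.
s = 8: P(8, 56) = 9296. ✓
s = 11: P(11, 45) = 8955 and P(11, 46) = 9361; 9296 is not s-gonal.
s = 12: P(12, 43) = 9073 and P(12, 44) = 9504; 9296 is not s-gonal.
Hits: s ∈ {8} → 1.

1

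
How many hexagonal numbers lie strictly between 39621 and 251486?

The n-th hexagonal number is n(2n−1).
Smallest index with value > 39621: n = 142 (giving 40186).
Largest index with value < 251486: n = 354 (giving 250278).
Indices 142 through 354: 213 terms.

213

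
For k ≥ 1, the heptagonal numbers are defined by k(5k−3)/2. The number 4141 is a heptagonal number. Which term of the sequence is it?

41

Set n(5n−3)/2 = 4141, giving 5n² − 3n − 8282 = 0.
The discriminant is 9 + 40·4141 = 165649, and √165649 = 407.
So n = (3 + 407) / 10 = 410/10 = 41.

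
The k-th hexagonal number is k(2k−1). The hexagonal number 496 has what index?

Set n(2n−1) = 496, giving 2n² − n − 496 = 0.
The discriminant is 1 + 8·496 = 3969, and √3969 = 63.
So n = (1 + 63) / 4 = 64/4 = 16.
Check: 16·(2·16 − 1) = 496. ✓

16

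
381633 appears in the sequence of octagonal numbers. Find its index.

357

Set n(3n−2) = 381633, giving 3n² − 2n − 381633 = 0.
The discriminant is 4 + 12·381633 = 4579600, and √4579600 = 2140.
So n = (2 + 2140) / 6 = 2142/6 = 357.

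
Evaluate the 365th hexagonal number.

266085

365·(2·365 − 1) = 365·729 = 266085.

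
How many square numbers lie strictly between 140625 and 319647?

190

The n-th square number is n².
Smallest index with value > 140625: n = 376 (giving 141376).
Largest index with value < 319647: n = 565 (giving 319225).
Indices 376 through 565: 190 terms.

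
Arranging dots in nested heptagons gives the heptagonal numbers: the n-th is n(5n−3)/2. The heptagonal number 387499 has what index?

Set n(5n−3)/2 = 387499, giving 5n² − 3n − 774998 = 0.
So n = (3 + 3937) / 10 = 3940/10 = 394.

394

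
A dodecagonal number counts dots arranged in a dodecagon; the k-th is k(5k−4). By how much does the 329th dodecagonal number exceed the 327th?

6552

329·(5·329 − 4) = 539889 and 327·(5·327 − 4) = 533337.
Difference: 539889 − 533337 = 6552.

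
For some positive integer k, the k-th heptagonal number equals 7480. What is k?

Set n(5n−3)/2 = 7480, giving 5n² − 3n − 14960 = 0.
The discriminant is 9 + 40·7480 = 299209, and √299209 = 547.
So n = (3 + 547) / 10 = 550/10 = 55.

55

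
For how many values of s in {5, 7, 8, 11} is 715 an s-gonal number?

s = 5: P(5, 22) = 715. ✓
s = 7: P(7, 17) = 697 and P(7, 18) = 783; 715 is not s-gonal.
s = 8: P(8, 15) = 645 and P(8, 16) = 736; 715 is not s-gonal.
s = 11: P(11, 13) = 715. ✓
Hits: s ∈ {5, 11} → 2.

2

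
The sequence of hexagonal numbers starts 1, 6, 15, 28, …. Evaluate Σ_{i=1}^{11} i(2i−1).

946

Σ i(2i−1) = 2Σi² − Σi over i = 1..11.
Σi = 66 and Σi² = 506.
2·506 − 1·66 = 946.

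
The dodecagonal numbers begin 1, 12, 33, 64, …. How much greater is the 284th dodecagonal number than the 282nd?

284·(5·284 − 4) = 402144 and 282·(5·282 − 4) = 396492.
Difference: 402144 − 396492 = 5652.

5652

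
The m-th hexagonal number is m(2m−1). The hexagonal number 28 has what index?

Set n(2n−1) = 28, giving 2n² − n − 28 = 0.
So n = (1 + 15) / 4 = 16/4 = 4.

4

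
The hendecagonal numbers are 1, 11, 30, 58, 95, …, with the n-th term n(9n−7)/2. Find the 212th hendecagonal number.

The 212th hendecagonal number is n(9n−7)/2 with n = 212.
212·(9·212 − 7)/2 = 212·1901/2 = 201506.

201506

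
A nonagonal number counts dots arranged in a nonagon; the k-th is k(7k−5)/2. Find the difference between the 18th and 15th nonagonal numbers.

18·(7·18 − 5)/2 = 1089 and 15·(7·15 − 5)/2 = 750.
Difference: 1089 − 750 = 339.

339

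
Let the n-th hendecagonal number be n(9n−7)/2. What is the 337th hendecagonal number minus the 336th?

Consecutive hendecagonal numbers differ by 9n − 8: here 9·337 − 8 = 3025.

3025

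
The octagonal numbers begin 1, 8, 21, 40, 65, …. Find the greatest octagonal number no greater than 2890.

2821

Solve n(3n−2) ≤ 2890 for integer n.
n = 31 gives 2821 ≤ 2890, while n = 32 gives 3008 > 2890; so the answer is 2821.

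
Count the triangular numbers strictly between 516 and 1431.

The n-th triangular number is n(n+1)/2.
Smallest index with value > 516: n = 32 (giving 528).
Largest index with value < 1431: n = 52 (giving 1378).
Indices 32 through 52: 21 terms.

21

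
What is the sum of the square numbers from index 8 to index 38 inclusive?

18879

Σ_{i=8}^{38} i² = 19019 − 140 = 18879.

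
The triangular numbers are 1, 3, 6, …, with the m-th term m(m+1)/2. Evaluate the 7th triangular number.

28

The 7th triangular number is n(n+1)/2 with n = 7.
7·8/2 = 56/2 = 28.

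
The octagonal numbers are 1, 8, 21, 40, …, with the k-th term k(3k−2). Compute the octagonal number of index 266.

The 266th octagonal number is n(3n−2) with n = 266.
266·(3·266 − 2) = 266·796 = 211736.

211736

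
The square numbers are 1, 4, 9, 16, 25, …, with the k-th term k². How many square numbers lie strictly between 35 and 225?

The n-th square number is n².
Smallest index with value > 35: n = 6 (giving 36).
Largest index with value < 225: n = 14 (giving 196).
Indices 6 through 14: 9 terms.

9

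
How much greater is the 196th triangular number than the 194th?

196·197/2 = 19306 and 194·195/2 = 18915.
Difference: 19306 − 18915 = 391.

391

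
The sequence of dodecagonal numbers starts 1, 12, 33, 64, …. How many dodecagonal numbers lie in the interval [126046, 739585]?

226

The n-th dodecagonal number is n(5n−4).
Smallest index with value ≥ 126046: n = 160 (giving 127360).
Largest index with value ≤ 739585: n = 385 (giving 739585).
Indices 160 through 385: 226 terms.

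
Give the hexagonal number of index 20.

The 20th hexagonal number is n(2n−1) with n = 20.
20·(2·20 − 1) = 20·39 = 780.

780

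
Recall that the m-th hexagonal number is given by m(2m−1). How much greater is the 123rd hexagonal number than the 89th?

123·(2·123 − 1) = 30135 and 89·(2·89 − 1) = 15753.
Difference: 30135 − 15753 = 14382.

14382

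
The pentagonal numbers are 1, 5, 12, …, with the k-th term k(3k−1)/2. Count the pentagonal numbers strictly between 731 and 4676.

The n-th pentagonal number is n(3n−1)/2.
Smallest index with value > 731: n = 23 (giving 782).
Largest index with value < 4676: n = 55 (giving 4510).
Indices 23 through 55: 33 terms.

33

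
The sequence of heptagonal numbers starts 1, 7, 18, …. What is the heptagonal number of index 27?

The 27th heptagonal number is n(5n−3)/2 with n = 27.
27·(5·27 − 3)/2 = 27·132/2 = 27·66 = 1782.

1782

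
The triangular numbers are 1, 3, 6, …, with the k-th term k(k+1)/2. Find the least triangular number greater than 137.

153

Solve n(n+1)/2 > 137 for integer n.
The largest n with value ≤ 137 is 16 (since 136 ≤ 137 < 153), so the first above is n = 17, value 153.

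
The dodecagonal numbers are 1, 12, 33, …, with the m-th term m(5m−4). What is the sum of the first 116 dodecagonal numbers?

2608086

Σ i(5i−4) = 5Σi² − 4Σi over i = 1..116.
Σi = 6786 and Σi² = 527046.
5·527046 − 4·6786 = 2608086.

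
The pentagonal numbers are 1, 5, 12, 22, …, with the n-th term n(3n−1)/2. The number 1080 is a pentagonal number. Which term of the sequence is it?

Set n(3n−1)/2 = 1080, giving 3n² − n − 2160 = 0.
So n = (1 + 161) / 6 = 162/6 = 27.
Check: 27·(3·27 − 1)/2 = 1080. ✓

27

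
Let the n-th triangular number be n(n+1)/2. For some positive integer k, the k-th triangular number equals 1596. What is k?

56

Set n(n+1)/2 = 1596, giving n² + n − 3192 = 0.
The discriminant is 1 + 8·1596 = 12769, and √12769 = 113.
So n = (-1 + 113) / 2 = 112/2 = 56.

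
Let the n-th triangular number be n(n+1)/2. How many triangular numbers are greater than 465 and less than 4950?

68

The n-th triangular number is n(n+1)/2.
Smallest index with value > 465: n = 31 (giving 496).
Largest index with value < 4950: n = 98 (giving 4851).
Indices 31 through 98: 68 terms.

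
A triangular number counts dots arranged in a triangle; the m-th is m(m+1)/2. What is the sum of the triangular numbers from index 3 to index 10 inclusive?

216

Σ i(i+1)/2 = (Σi² + Σi) / 2 over i = 3..10.
Σi = 55 − 3 = 52 and Σi² = 385 − 5 = 380.
(1·380 + 1·52) / 2 = 432/2 = 216.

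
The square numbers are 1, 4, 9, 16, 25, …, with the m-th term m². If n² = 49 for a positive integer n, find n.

7

We need n² = 49, so n = √49 = 7.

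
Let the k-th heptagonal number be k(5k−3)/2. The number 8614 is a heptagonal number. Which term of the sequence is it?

Set n(5n−3)/2 = 8614, giving 5n² − 3n − 17228 = 0.
The discriminant is 9 + 40·8614 = 344569, and √344569 = 587.
So n = (3 + 587) / 10 = 590/10 = 59.

59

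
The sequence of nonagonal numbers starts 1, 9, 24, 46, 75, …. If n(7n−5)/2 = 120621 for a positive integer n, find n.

Set n(7n−5)/2 = 120621, giving 7n² − 5n − 241242 = 0.
The discriminant is 25 + 56·120621 = 6754801, and √6754801 = 2599.
So n = (5 + 2599) / 14 = 2604/14 = 186.

186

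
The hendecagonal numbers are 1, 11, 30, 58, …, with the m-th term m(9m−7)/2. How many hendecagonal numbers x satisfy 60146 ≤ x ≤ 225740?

109

The n-th hendecagonal number is n(9n−7)/2.
Smallest index with value ≥ 60146: n = 116 (giving 60146).
Largest index with value ≤ 225740: n = 224 (giving 225008).
Indices 116 through 224: 109 terms.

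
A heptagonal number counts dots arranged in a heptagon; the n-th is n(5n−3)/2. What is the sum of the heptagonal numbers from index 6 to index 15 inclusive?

Σ i(5i−3)/2 = (5Σi² − 3Σi) / 2 over i = 6..15.
Σi = 120 − 15 = 105 and Σi² = 1240 − 55 = 1185.
(5·1185 − 3·105) / 2 = 5610/2 = 2805.

2805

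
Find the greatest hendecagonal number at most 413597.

412080

Solve n(9n−7)/2 ≤ 413597 for integer n.
n = 303 gives 412080 ≤ 413597, while n = 304 gives 414808 > 413597; so the answer is 412080.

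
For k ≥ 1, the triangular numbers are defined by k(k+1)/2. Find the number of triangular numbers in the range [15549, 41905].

114

The n-th triangular number is n(n+1)/2.
Smallest index with value ≥ 15549: n = 176 (giving 15576).
Largest index with value ≤ 41905: n = 289 (giving 41905).
Indices 176 through 289: 114 terms.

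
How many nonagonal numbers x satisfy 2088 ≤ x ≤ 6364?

The n-th nonagonal number is n(7n−5)/2.
Smallest index with value ≥ 2088: n = 25 (giving 2125).
Largest index with value ≤ 6364: n = 43 (giving 6364).
Indices 25 through 43: 19 terms.

19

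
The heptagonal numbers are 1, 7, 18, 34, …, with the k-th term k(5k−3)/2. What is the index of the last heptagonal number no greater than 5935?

49

Solve n(5n−3)/2 ≤ 5935 for integer n.
n = 49 gives 5929 ≤ 5935, while n = 50 gives 6175 > 5935; so the answer is index 49.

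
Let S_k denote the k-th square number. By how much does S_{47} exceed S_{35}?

47² = 2209 and 35² = 1225.
Difference: 2209 − 1225 = 984.

984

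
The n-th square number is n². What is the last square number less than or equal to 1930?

1849

Solve n² ≤ 1930 for integer n.
n = 43 gives 1849 ≤ 1930, while n = 44 gives 1936 > 1930; so the answer is 1849.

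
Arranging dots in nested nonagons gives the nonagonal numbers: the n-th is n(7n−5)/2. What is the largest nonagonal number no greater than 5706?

Solve n(7n−5)/2 ≤ 5706 for integer n.
n = 40 gives 5500 ≤ 5706, while n = 41 gives 5781 > 5706; so the answer is 5500.

5500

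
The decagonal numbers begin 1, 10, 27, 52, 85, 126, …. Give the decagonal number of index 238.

238·(4·238 − 3) = 238·949 = 225862.

225862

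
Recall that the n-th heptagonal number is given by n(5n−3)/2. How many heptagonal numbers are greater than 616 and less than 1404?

7

The n-th heptagonal number is n(5n−3)/2.
Smallest index with value > 616: n = 17 (giving 697).
Largest index with value < 1404: n = 23 (giving 1288).
Indices 17 through 23: 7 terms.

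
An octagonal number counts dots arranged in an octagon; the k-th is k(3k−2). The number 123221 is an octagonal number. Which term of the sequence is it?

Set n(3n−2) = 123221, giving 3n² − 2n − 123221 = 0.
The discriminant is 4 + 12·123221 = 1478656, and √1478656 = 1216.
So n = (2 + 1216) / 6 = 1218/6 = 203.

203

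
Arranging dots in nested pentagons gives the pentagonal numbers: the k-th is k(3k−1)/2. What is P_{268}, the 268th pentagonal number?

The 268th pentagonal number is n(3n−1)/2 with n = 268.
268·(3·268 − 1)/2 = 268·803/2 = 107602.

107602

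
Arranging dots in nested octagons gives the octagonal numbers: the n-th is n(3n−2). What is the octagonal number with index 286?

286·(3·286 − 2) = 286·856 = 244816.

244816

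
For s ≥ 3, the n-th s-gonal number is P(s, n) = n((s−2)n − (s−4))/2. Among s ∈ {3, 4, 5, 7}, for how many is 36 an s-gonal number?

2

s = 3: P(3, 8) = 36. ✓
s = 4: P(4, 6) = 36. ✓
s = 5: P(5, 5) = 35 and P(5, 6) = 51; 36 is not s-gonal.
s = 7: P(7, 4) = 34 and P(7, 5) = 55; 36 is not s-gonal.
Hits: s ∈ {3, 4} → 2.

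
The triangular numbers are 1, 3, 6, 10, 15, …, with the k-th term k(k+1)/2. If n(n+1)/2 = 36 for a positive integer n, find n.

8

Set n(n+1)/2 = 36, giving n² + n − 72 = 0.
The discriminant is 1 + 8·36 = 289, and √289 = 17.
So n = (-1 + 17) / 2 = 16/2 = 8.
Check: 8·9/2 = 36. ✓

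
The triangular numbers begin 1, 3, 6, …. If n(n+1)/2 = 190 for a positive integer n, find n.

19

Set n(n+1)/2 = 190, giving n² + n − 380 = 0.
So n = (-1 + 39) / 2 = 38/2 = 19.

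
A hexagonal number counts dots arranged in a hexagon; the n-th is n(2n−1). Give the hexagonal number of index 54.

5778

The 54th hexagonal number is n(2n−1) with n = 54.
54·(2·54 − 1) = 54·107 = 5778.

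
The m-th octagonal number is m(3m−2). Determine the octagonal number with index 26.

1976

The 26th octagonal number is n(3n−2) with n = 26.
26·(3·26 − 2) = 26·76 = 1976.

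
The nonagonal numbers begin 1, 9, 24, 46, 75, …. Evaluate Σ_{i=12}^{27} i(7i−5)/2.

Σ i(7i−5)/2 = (7Σi² − 5Σi) / 2 over i = 12..27.
Σi = 378 − 66 = 312 and Σi² = 6930 − 506 = 6424.
(7·6424 − 5·312) / 2 = 43408/2 = 21704.

21704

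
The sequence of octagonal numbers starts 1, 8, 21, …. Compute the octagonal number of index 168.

168·(3·168 − 2) = 168·502 = 84336.

84336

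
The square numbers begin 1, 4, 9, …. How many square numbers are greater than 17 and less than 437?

The n-th square number is n².
Smallest index with value > 17: n = 5 (giving 25).
Largest index with value < 437: n = 20 (giving 400).
Indices 5 through 20: 16 terms.

16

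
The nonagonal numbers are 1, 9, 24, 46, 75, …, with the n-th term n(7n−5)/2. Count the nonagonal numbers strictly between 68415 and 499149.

The n-th nonagonal number is n(7n−5)/2.
Smallest index with value > 68415: n = 141 (giving 69231).
Largest index with value < 499149: n = 377 (giving 496509).
Indices 141 through 377: 237 terms.

237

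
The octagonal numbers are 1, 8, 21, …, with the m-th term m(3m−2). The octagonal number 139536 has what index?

216

Set n(3n−2) = 139536, giving 3n² − 2n − 139536 = 0.
The discriminant is 4 + 12·139536 = 1674436, and √1674436 = 1294.
So n = (2 + 1294) / 6 = 1296/6 = 216.
Check: 216·(3·216 − 2) = 139536. ✓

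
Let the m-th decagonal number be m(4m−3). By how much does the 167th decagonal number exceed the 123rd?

167·(4·167 − 3) = 111055 and 123·(4·123 − 3) = 60147.
Difference: 111055 − 60147 = 50908.

50908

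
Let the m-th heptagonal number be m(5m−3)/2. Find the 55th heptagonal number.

7480

55·(5·55 − 3)/2 = 55·272/2 = 55·136 = 7480.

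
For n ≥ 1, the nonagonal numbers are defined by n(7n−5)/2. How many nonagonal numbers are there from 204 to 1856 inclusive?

The n-th nonagonal number is n(7n−5)/2.
Smallest index with value ≥ 204: n = 8 (giving 204).
Largest index with value ≤ 1856: n = 23 (giving 1794).
Indices 8 through 23: 16 terms.

16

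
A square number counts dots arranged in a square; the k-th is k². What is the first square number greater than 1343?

Solve n² > 1343 for integer n.
The largest n with value ≤ 1343 is 36 (since 1296 ≤ 1343 < 1369), so the first above is n = 37, value 1369.

1369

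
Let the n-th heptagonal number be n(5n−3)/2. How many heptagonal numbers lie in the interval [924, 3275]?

17

The n-th heptagonal number is n(5n−3)/2.
Smallest index with value ≥ 924: n = 20 (giving 970).
Largest index with value ≤ 3275: n = 36 (giving 3186).
Indices 20 through 36: 17 terms.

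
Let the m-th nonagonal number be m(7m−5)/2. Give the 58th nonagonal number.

58·(7·58 − 5)/2 = 58·401/2 = 11629.

11629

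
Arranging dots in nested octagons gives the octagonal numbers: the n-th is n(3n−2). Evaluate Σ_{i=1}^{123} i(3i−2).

1868370

Σ i(3i−2) = 3Σi² − 2Σi over i = 1..123.
Σi = 7626 and Σi² = 627874.
3·627874 − 2·7626 = 1868370.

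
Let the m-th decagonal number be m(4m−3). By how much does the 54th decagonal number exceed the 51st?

54·(4·54 − 3) = 11502 and 51·(4·51 − 3) = 10251.
Difference: 11502 − 10251 = 1251.

1251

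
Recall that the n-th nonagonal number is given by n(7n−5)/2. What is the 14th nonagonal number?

The 14th nonagonal number is n(7n−5)/2 with n = 14.
14·(7·14 − 5)/2 = 14·93/2 = 651.

651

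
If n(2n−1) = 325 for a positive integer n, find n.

13

Set n(2n−1) = 325, giving 2n² − n − 325 = 0.
The discriminant is 1 + 8·325 = 2601, and √2601 = 51.
So n = (1 + 51) / 4 = 52/4 = 13.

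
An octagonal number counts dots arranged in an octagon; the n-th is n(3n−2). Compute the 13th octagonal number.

481

The 13th octagonal number is n(3n−2) with n = 13.
13·(3·13 − 2) = 13·37 = 481.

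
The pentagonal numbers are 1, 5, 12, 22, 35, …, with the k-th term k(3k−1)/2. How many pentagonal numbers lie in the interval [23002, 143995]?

187

The n-th pentagonal number is n(3n−1)/2.
Smallest index with value ≥ 23002: n = 124 (giving 23002).
Largest index with value ≤ 143995: n = 310 (giving 143995).
Indices 124 through 310: 187 terms.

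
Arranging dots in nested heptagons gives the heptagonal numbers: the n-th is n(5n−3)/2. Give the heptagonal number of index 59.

8614

The 59th heptagonal number is n(5n−3)/2 with n = 59.
59·(5·59 − 3)/2 = 59·292/2 = 59·146 = 8614.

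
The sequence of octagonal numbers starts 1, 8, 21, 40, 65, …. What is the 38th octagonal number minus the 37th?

223

Consecutive octagonal numbers differ by 6n − 5: here 6·38 − 5 = 223.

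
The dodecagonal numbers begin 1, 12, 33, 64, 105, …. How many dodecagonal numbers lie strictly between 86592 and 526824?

The n-th dodecagonal number is n(5n−4).
Smallest index with value > 86592: n = 133 (giving 87913).
Largest index with value < 526824: n = 324 (giving 523584).
Indices 133 through 324: 192 terms.

192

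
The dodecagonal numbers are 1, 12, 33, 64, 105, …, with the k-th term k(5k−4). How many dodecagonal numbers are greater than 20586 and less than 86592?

The n-th dodecagonal number is n(5n−4).
Smallest index with value > 20586: n = 65 (giving 20865).
Largest index with value < 86592: n = 131 (giving 85281).
Indices 65 through 131: 67 terms.

67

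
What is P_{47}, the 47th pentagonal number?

The 47th pentagonal number is n(3n−1)/2 with n = 47.
47·(3·47 − 1)/2 = 47·140/2 = 47·70 = 3290.

3290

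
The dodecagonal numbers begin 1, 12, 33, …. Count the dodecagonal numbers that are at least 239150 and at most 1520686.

332

The n-th dodecagonal number is n(5n−4).
Smallest index with value ≥ 239150: n = 220 (giving 241120).
Largest index with value ≤ 1520686: n = 551 (giving 1515801).
Indices 220 through 551: 332 terms.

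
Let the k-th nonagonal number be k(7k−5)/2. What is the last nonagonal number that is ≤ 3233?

3075

Solve n(7n−5)/2 ≤ 3233 for integer n.
n = 30 gives 3075 ≤ 3233, while n = 31 gives 3286 > 3233; so the answer is 3075.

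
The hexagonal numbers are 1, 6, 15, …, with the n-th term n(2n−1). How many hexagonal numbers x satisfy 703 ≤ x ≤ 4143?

27

The n-th hexagonal number is n(2n−1).
Smallest index with value ≥ 703: n = 19 (giving 703).
Largest index with value ≤ 4143: n = 45 (giving 4005).
Indices 19 through 45: 27 terms.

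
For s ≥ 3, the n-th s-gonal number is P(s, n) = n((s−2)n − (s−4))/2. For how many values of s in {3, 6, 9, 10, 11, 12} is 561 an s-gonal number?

3

s = 3: P(3, 33) = 561. ✓
s = 6: P(6, 17) = 561. ✓
s = 9: P(9, 13) = 559 and P(9, 14) = 651; 561 is not s-gonal.
s = 10: P(10, 12) = 540 and P(10, 13) = 637; 561 is not s-gonal.
s = 11: P(11, 11) = 506 and P(11, 12) = 606; 561 is not s-gonal.
s = 12: P(12, 11) = 561. ✓
Hits: s ∈ {3, 6, 12} → 3.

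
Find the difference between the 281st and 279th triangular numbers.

561

281·282/2 = 39621 and 279·280/2 = 39060.
Difference: 39621 − 39060 = 561.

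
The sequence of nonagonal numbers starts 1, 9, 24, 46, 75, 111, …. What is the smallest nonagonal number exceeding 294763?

Solve n(7n−5)/2 > 294763 for integer n.
The largest n with value ≤ 294763 is 290 (since 293625 ≤ 294763 < 295656), so the first above is n = 291, value 295656.

295656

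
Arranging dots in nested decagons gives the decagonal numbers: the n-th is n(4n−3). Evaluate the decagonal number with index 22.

The 22nd decagonal number is n(4n−3) with n = 22.
22·(4·22 − 3) = 22·85 = 1870.

1870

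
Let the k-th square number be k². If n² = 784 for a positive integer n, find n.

We need n² = 784, so n = √784 = 28.
Check: 28² = 784. ✓

28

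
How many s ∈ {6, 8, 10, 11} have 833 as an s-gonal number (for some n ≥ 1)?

2

s = 6: P(6, 20) = 780 and P(6, 21) = 861; 833 is not s-gonal.
s = 8: P(8, 17) = 833. ✓
s = 10: P(10, 14) = 742 and P(10, 15) = 855; 833 is not s-gonal.
s = 11: P(11, 14) = 833. ✓
Hits: s ∈ {8, 11} → 2.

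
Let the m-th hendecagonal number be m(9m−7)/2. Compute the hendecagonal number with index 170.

The 170th hendecagonal number is n(9n−7)/2 with n = 170.
170·(9·170 − 7)/2 = 170·1523/2 = 129455.

129455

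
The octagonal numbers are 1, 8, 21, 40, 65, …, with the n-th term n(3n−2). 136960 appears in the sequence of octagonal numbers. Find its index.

214

Set n(3n−2) = 136960, giving 3n² − 2n − 136960 = 0.
The discriminant is 4 + 12·136960 = 1643524, and √1643524 = 1282.
So n = (2 + 1282) / 6 = 1284/6 = 214.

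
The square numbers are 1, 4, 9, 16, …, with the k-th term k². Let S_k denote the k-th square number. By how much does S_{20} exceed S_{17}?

111

20² = 400 and 17² = 289.
Difference: 400 − 289 = 111.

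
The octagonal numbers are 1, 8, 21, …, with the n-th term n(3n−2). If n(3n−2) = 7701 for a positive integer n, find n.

51

Set n(3n−2) = 7701, giving 3n² − 2n − 7701 = 0.
The discriminant is 4 + 12·7701 = 92416, and √92416 = 304.
So n = (2 + 304) / 6 = 306/6 = 51.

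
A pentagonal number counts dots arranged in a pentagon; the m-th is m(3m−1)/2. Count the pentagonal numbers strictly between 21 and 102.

The n-th pentagonal number is n(3n−1)/2.
Smallest index with value > 21: n = 4 (giving 22).
Largest index with value < 102: n = 8 (giving 92).
Indices 4 through 8: 5 terms.

5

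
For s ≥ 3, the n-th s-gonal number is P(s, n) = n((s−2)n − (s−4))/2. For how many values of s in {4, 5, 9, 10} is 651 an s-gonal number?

2

s = 4: P(4, 25) = 625 and P(4, 26) = 676; 651 is not s-gonal.
s = 5: P(5, 21) = 651. ✓
s = 9: P(9, 14) = 651. ✓
s = 10: P(10, 13) = 637 and P(10, 14) = 742; 651 is not s-gonal.
Hits: s ∈ {5, 9} → 2.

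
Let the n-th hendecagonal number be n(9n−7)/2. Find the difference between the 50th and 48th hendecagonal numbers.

875

50·(9·50 − 7)/2 = 11075 and 48·(9·48 − 7)/2 = 10200.
Difference: 11075 − 10200 = 875.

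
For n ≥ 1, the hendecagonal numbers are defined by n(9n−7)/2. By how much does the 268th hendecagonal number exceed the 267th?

Consecutive hendecagonal numbers differ by 9n − 8: here 9·268 − 8 = 2404.

2404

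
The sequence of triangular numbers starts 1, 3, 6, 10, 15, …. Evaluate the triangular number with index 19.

190

The 19th triangular number is n(n+1)/2 with n = 19.
19·20/2 = 380/2 = 190.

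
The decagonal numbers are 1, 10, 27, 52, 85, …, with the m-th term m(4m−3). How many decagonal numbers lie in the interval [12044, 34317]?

The n-th decagonal number is n(4n−3).
Smallest index with value ≥ 12044: n = 56 (giving 12376).
Largest index with value ≤ 34317: n = 93 (giving 34317).
Indices 56 through 93: 38 terms.

38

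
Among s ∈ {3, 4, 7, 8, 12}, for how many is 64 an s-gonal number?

s = 3: P(3, 10) = 55 and P(3, 11) = 66; 64 is not s-gonal.
s = 4: P(4, 8) = 64. ✓
s = 7: P(7, 5) = 55 and P(7, 6) = 81; 64 is not s-gonal.
s = 8: P(8, 4) = 40 and P(8, 5) = 65; 64 is not s-gonal.
s = 12: P(12, 4) = 64. ✓
Hits: s ∈ {4, 12} → 2.

2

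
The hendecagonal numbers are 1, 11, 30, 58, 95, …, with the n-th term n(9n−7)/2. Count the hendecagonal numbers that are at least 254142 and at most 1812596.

The n-th hendecagonal number is n(9n−7)/2.
Smallest index with value ≥ 254142: n = 239 (giving 256208).
Largest index with value ≤ 1812596: n = 635 (giving 1812290).
Indices 239 through 635: 397 terms.

397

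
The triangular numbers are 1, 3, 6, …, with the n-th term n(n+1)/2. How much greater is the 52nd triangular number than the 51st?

52

Consecutive triangular numbers differ by n: T_{52} − T_{51} = 52.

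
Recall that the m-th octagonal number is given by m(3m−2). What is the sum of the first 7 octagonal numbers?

364

Σ i(3i−2) = 3Σi² − 2Σi over i = 1..7.
Σi = 28 and Σi² = 140.
3·140 − 2·28 = 364.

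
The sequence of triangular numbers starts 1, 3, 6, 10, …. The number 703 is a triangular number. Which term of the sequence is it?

37

Set n(n+1)/2 = 703, giving n² + n − 1406 = 0.
So n = (-1 + 75) / 2 = 74/2 = 37.
Check: 37·38/2 = 703. ✓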